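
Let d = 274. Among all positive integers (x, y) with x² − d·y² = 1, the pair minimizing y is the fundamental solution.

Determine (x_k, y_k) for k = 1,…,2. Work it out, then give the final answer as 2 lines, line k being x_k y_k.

3959299 239190
31352097142801 1894049455620

d=274: √d = [16; 1,1,4,4,1,1,32] (ℓ=7, odd), read p_13/q_13
i=0: a=16 ⇒ p=16, q=1
…
i=2: a=1 ⇒ p=33, q=2
…
i=5: a=1 ⇒ p=778, q=47
i=6: a=1 ⇒ p=1407, q=85
i=7: a=32 ⇒ p=45802, q=2767
…
i=10: a=4 ⇒ p=419253, q=25328
…
i=12: a=1 ⇒ p=2189276, q=132259
i=13: a=1 ⇒ p=3959299, q=239190
(x₁, y₁) = (3959299, 239190);  3959299² − 274·239190² = 1 ✓
(x_2, y_2) = (3959299·3959299 + 274·239190·239190, 3959299·239190 + 239190·3959299) = (31352097142801, 1894049455620)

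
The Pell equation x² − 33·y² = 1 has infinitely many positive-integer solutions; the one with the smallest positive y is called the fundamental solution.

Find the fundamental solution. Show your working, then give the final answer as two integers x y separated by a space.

23 4

d=33: √d = [5; 1,2,1,10] (ℓ=4, even), read p_3/q_3
i=0: a=5 ⇒ p=5, q=1
…
i=2: a=2 ⇒ p=17, q=3
i=3: a=1 ⇒ p=23, q=4
(x₁, y₁) = (23, 4);  23² − 33·4² = 1 ✓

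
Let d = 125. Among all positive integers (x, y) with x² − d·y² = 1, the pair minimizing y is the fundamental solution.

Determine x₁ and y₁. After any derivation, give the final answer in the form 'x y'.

930249 83204

d=125: √d = [11; 5,1,1,5,22] (ℓ=5, odd), read p_9/q_9
step 0: (11, 1)  from 11·(1,0) + (0,1)
…
step 2: (67, 6)  from 1·(56,5) + (11,1)
…
step 4: (682, 61)  from 5·(123,11) + (67,6)
step 5: (15127, 1353)  from 22·(682,61) + (123,11)
step 6: (76317, 6826)  from 5·(15127,1353) + (682,61)
…
step 8: (167761, 15005)  from 1·(91444,8179) + (76317,6826)
step 9: (930249, 83204)  from 5·(167761,15005) + (91444,8179)
→ (930249, 83204).  Check: 930249²=865363202001, 125·83204²=865363202000, difference 1.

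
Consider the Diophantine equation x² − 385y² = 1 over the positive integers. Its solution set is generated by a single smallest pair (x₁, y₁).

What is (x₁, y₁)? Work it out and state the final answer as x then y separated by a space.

95831 4884

√385 = [19; 1,1,1,1,1,…,1,1,38, …], period ℓ=16 (even) → k=15
a_0=19:  p_0=19·1+0=19,  q_0=19·0+1=1
a_1=1:  p_1=1·19+1=20,  q_1=1·1+0=1
…
a_3=1:  p_3=1·39+20=59,  q_3=1·2+1=3
…
a_5=1:  p_5=1·98+59=157,  q_5=1·5+3=8
a_6=3:  p_6=3·157+98=569,  q_6=3·8+5=29
a_7=1:  p_7=1·569+157=726,  q_7=1·29+8=37
a_8=2:  p_8=2·726+569=2021,  q_8=2·37+29=103
…
a_10=3:  p_10=3·2747+2021=10262,  q_10=3·140+103=523
…
a_12=1:  p_12=1·13009+10262=23271,  q_12=1·663+523=1186
…
a_14=1:  p_14=1·36280+23271=59551,  q_14=1·1849+1186=3035
a_15=1:  p_15=1·59551+36280=95831,  q_15=1·3035+1849=4884
→ (95831, 4884).  Check: 95831²=9183580561, 385·4884²=9183580560, difference 1.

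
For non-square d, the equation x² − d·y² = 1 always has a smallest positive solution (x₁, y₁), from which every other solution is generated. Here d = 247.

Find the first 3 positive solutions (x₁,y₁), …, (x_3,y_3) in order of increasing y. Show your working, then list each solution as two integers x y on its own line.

√247 → a₀=15, period (1,2,1,1,9,1,9,1,1,2,1,30); ℓ=12 even so k=11
step 0: (15, 1)  from 15·(1,0) + (0,1)
step 1: (16, 1)  from 1·(15,1) + (1,0)
…
step 3: (63, 4)  from 1·(47,3) + (16,1)
step 4: (110, 7)  from 1·(63,4) + (47,3)
step 5: (1053, 67)  from 9·(110,7) + (63,4)
step 6: (1163, 74)  from 1·(1053,67) + (110,7)
…
step 9: (24203, 1540)  from 1·(12683,807) + (11520,733)
step 10: (61089, 3887)  from 2·(24203,1540) + (12683,807)
step 11: (85292, 5427)  from 1·(61089,3887) + (24203,1540)
(x₁, y₁) = (85292, 5427);  85292² − 247·5427² = 1 ✓
(x_2, y_2) = (85292·85292 + 247·5427·5427, 85292·5427 + 5427·85292) = (14549450527, 925759368)
(x_3, y_3) = (85292·14549450527 + 247·5427·925759368, 85292·925759368 + 5427·14549450527) = (2481903468612476, 157919736025485)

85292 5427
14549450527 925759368
2481903468612476 157919736025485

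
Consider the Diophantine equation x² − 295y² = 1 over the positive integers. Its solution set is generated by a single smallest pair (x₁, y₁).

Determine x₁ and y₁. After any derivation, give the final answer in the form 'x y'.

2024999 117900

√295 → a₀=17, period (5,1,2,3,2,6,2,3,2,1,5,34); ℓ=12 even so k=11
i=0: a=17 ⇒ p=17, q=1
i=1: a=5 ⇒ p=86, q=5
i=2: a=1 ⇒ p=103, q=6
…
i=7: a=2 ⇒ p=31208, q=1817
i=8: a=3 ⇒ p=108103, q=6294
i=9: a=2 ⇒ p=247414, q=14405
i=10: a=1 ⇒ p=355517, q=20699
i=11: a=5 ⇒ p=2024999, q=117900
fundamental: x₁=2024999, y₁=117900  (since 4100620950001 − 295·13900410000 = 1)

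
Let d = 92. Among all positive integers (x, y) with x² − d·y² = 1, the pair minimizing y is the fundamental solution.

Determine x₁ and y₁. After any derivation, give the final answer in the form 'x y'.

1151 120

d=92: √d = [9; 1,1,2,4,2,1,1,18] (ℓ=8, even), read p_7/q_7
k=0  a_k=9  p_k/q_k = 9/1
…
k=4  a_k=4  p_k/q_k = 211/22
…
k=6  a_k=1  p_k/q_k = 681/71
k=7  a_k=1  p_k/q_k = 1151/120
→ (1151, 120).  Check: 1151²=1324801, 92·120²=1324800, difference 1.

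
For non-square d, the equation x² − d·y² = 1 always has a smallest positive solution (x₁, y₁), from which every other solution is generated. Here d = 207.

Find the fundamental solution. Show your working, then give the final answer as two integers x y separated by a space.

d=207: √d = [14; 2,1,1,2,1,1,2,28] (ℓ=8, even), read p_7/q_7
k=0  a_k=14  p_k/q_k = 14/1
k=1  a_k=2  p_k/q_k = 29/2
k=2  a_k=1  p_k/q_k = 43/3
k=3  a_k=1  p_k/q_k = 72/5
k=4  a_k=2  p_k/q_k = 187/13
k=5  a_k=1  p_k/q_k = 259/18
k=6  a_k=1  p_k/q_k = 446/31
k=7  a_k=2  p_k/q_k = 1151/80
(x₁, y₁) = (1151, 80);  1151² − 207·80² = 1 ✓

1151 80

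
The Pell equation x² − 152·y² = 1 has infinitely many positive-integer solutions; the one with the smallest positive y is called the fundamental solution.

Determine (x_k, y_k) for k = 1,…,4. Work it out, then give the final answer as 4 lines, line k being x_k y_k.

[12; 3,24] for √152; ℓ=2 ⇒ convergent index 1
k=0  a_k=12  p_k/q_k = 12/1
k=1  a_k=3  p_k/q_k = 37/3
(x₁, y₁) = (37, 3);  37² − 152·3² = 1 ✓
n=2: (37,3)∘(37,3) = (37·37+152·3·3, 37·3+3·37) = (2737,222)
n=3: (2737,222)∘(37,3) = (37·2737+152·3·222, 37·222+3·2737) = (202501,16425)
n=4: (202501,16425)∘(37,3) = (37·202501+152·3·16425, 37·16425+3·202501) = (14982337,1215228)

37 3
2737 222
202501 16425
14982337 1215228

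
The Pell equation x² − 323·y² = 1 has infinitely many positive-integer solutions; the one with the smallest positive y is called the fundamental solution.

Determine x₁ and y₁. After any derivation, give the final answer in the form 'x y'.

18 1

[17; 1,34] for √323; ℓ=2 ⇒ convergent index 1
step 0: (17, 1)  from 17·(1,0) + (0,1)
step 1: (18, 1)  from 1·(17,1) + (1,0)
fundamental: x₁=18, y₁=1  (since 324 − 323·1 = 1)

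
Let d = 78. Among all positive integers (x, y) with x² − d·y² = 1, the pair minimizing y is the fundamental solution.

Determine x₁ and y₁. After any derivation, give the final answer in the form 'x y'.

53 6

[8; 1,4,1,16] for √78; ℓ=4 ⇒ convergent index 3
i=0: a=8 ⇒ p=8, q=1
i=1: a=1 ⇒ p=9, q=1
i=2: a=4 ⇒ p=44, q=5
i=3: a=1 ⇒ p=53, q=6
fundamental: x₁=53, y₁=6  (since 2809 − 78·36 = 1)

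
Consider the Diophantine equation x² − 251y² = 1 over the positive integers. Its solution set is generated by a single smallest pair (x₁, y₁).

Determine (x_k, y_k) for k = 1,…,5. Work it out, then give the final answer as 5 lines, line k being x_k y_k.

d=251: √d = [15; 1,5,2,1,2,…,5,1,30] (ℓ=14, even), read p_13/q_13
step 0: (15, 1)  from 15·(1,0) + (0,1)
…
step 12: (3097857, 195535)  from 5·(577033,36422) + (212692,13425)
step 13: (3674890, 231957)  from 1·(3097857,195535) + (577033,36422)
(x₁, y₁) = (3674890, 231957);  3674890² − 251·231957² = 1 ✓
k=2:  x_2 = 3674890·3674890+251·231957·231957 = 27009633024199,  y_2 = 3674890·231957+231957·3674890 = 1704832919460
k=3:  x_3 = 3674890·27009633024199+251·231957·1704832919460 = 198514860608593651330,  y_3 = 3674890·1704832919460+231957·27009633024199 = 12530146894788486843
k=4:  x_4 = 3674890·198514860608593651330+251·231957·12530146894788486843 = 1459040552203802437039183201,  y_4 = 3674890·12530146894788486843+231957·198514860608593651330 = 92093823044376819996025080
k=5:  x_5 = 3674890·1459040552203802437039183201+251·231957·92093823044376819996025080 = 10723627069776264560841239313394450,  y_5 = 3674890·92093823044376819996025080+231957·1459040552203802437039183201 = 676869338735087333923490423995557

3674890 231957
27009633024199 1704832919460
198514860608593651330 12530146894788486843
1459040552203802437039183201 92093823044376819996025080
10723627069776264560841239313394450 676869338735087333923490423995557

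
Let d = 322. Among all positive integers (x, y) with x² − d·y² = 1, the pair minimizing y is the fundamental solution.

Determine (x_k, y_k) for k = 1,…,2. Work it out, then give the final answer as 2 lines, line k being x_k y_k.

323 18
208657 11628

√322 → a₀=17, period (1,16,1,34); ℓ=4 even so k=3
i=0: a=17 ⇒ p=17, q=1
…
i=2: a=16 ⇒ p=305, q=17
i=3: a=1 ⇒ p=323, q=18
(x₁, y₁) = (323, 18);  323² − 322·18² = 1 ✓
n=2: (323,18)∘(323,18) = (323·323+322·18·18, 323·18+18·323) = (208657,11628)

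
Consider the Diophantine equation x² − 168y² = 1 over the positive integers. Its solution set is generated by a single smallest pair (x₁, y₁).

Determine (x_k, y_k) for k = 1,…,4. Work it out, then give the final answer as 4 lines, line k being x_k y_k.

13 1
337 26
8749 675
227137 17524

√168 = [12; 1,24, …], period ℓ=2 (even) → k=1
step 0: (12, 1)  from 12·(1,0) + (0,1)
step 1: (13, 1)  from 1·(12,1) + (1,0)
(x₁, y₁) = (13, 1);  13² − 168·1² = 1 ✓
(13+1√168)^2 = 337 + 26√168
(13+1√168)^3 = 8749 + 675√168
(13+1√168)^4 = 227137 + 17524√168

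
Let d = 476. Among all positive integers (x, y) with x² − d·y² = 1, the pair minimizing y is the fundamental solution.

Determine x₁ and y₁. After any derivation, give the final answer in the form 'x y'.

d=476: √d = [21; 1,4,2,10,2,4,1,42] (ℓ=8, even), read p_7/q_7
i=0: a=21 ⇒ p=21, q=1
i=1: a=1 ⇒ p=22, q=1
i=2: a=4 ⇒ p=109, q=5
i=3: a=2 ⇒ p=240, q=11
i=4: a=10 ⇒ p=2509, q=115
i=5: a=2 ⇒ p=5258, q=241
i=6: a=4 ⇒ p=23541, q=1079
i=7: a=1 ⇒ p=28799, q=1320
→ (28799, 1320).  Check: 28799²=829382401, 476·1320²=829382400, difference 1.

28799 1320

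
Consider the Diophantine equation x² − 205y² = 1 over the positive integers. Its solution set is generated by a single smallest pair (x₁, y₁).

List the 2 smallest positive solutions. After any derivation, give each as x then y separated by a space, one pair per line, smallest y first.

√205 = [14; 3,6,1,4,1,6,3,28, …], period ℓ=8 (even) → k=7
a_0=14:  p_0=14·1+0=14,  q_0=14·0+1=1
…
a_4=4:  p_4=4·315+272=1532,  q_4=4·22+19=107
a_5=1:  p_5=1·1532+315=1847,  q_5=1·107+22=129
a_6=6:  p_6=6·1847+1532=12614,  q_6=6·129+107=881
a_7=3:  p_7=3·12614+1847=39689,  q_7=3·881+129=2772
fundamental: x₁=39689, y₁=2772  (since 1575216721 − 205·7683984 = 1)
(39689+2772√205)^2 = 3150433441 + 220035816√205

39689 2772
3150433441 220035816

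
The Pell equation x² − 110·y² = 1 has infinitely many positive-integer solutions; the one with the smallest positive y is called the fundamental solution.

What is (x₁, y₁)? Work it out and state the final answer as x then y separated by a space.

21 2

√110 = [10; 2,20, …], period ℓ=2 (even) → k=1
k=0  a_k=10  p_k/q_k = 10/1
k=1  a_k=2  p_k/q_k = 21/2
fundamental: x₁=21, y₁=2  (since 441 − 110·4 = 1)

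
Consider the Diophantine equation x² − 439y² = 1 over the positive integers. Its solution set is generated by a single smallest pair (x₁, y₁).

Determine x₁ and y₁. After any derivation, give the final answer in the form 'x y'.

440 21

√439 → a₀=20, period (1,19,1,40); ℓ=4 even so k=3
i=0: a=20 ⇒ p=20, q=1
i=1: a=1 ⇒ p=21, q=1
i=2: a=19 ⇒ p=419, q=20
i=3: a=1 ⇒ p=440, q=21
→ (440, 21).  Check: 440²=193600, 439·21²=193599, difference 1.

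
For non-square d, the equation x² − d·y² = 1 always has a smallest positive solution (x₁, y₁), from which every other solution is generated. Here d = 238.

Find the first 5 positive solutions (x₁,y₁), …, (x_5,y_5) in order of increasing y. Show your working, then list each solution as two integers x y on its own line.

11663 756
272051137 17634456
6345864809999 411341319900
148023642285985537 9594947610352944
3452799473617033826063 223811747547751451844

d=238: √d = [15; 2,2,1,14,1,2,2,30] (ℓ=8, even), read p_7/q_7
step 0: (15, 1)  from 15·(1,0) + (0,1)
step 1: (31, 2)  from 2·(15,1) + (1,0)
step 2: (77, 5)  from 2·(31,2) + (15,1)
…
step 5: (1697, 110)  from 1·(1589,103) + (108,7)
step 6: (4983, 323)  from 2·(1697,110) + (1589,103)
step 7: (11663, 756)  from 2·(4983,323) + (1697,110)
→ (11663, 756).  Check: 11663²=136025569, 238·756²=136025568, difference 1.
(11663+756√238)^2 = 272051137 + 17634456√238
(11663+756√238)^3 = 6345864809999 + 411341319900√238
(11663+756√238)^4 = 148023642285985537 + 9594947610352944√238
(11663+756√238)^5 = 3452799473617033826063 + 223811747547751451844√238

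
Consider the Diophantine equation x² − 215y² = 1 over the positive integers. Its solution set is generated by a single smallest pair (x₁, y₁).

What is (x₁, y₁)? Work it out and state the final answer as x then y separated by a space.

d=215: √d = [14; 1,1,1,28] (ℓ=4, even), read p_3/q_3
i=0: a=14 ⇒ p=14, q=1
i=1: a=1 ⇒ p=15, q=1
i=2: a=1 ⇒ p=29, q=2
i=3: a=1 ⇒ p=44, q=3
(x₁, y₁) = (44, 3);  44² − 215·3² = 1 ✓

44 3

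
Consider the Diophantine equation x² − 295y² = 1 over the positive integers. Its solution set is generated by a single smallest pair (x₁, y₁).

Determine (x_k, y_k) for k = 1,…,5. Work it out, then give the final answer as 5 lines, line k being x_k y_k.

√295 = [17; 5,1,2,3,2,6,2,3,2,1,5,34, …], period ℓ=12 (even) → k=11
k=0  a_k=17  p_k/q_k = 17/1
k=1  a_k=5  p_k/q_k = 86/5
…
k=5  a_k=2  p_k/q_k = 2250/131
…
k=10  a_k=1  p_k/q_k = 355517/20699
k=11  a_k=5  p_k/q_k = 2024999/117900
(x₁, y₁) = (2024999, 117900);  2024999² − 295·117900² = 1 ✓
(x_2, y_2) = (2024999·2024999 + 295·117900·117900, 2024999·117900 + 117900·2024999) = (8201241900001, 477494764200)
(x_3, y_3) = (2024999·8201241900001 + 295·117900·477494764200, 2024999·477494764200 + 117900·8201241900001) = (33215013292518224999, 1933852840020353700)
(x_4, y_4) = (2024999·33215013292518224999 + 295·117900·1933852840020353700, 2024999·1933852840020353700 + 117900·33215013292518224999) = (134520737404664024967600001, 7832100134376274949528400)
(x_5, y_5) = (2024999·134520737404664024967600001 + 295·117900·7832100134376274949528400, 2024999·7832100134376274949528400 + 117900·134520737404664024967600001) = (544808717447381276777437550624999, 31719989880021710940200100589500)

2024999 117900
8201241900001 477494764200
33215013292518224999 1933852840020353700
134520737404664024967600001 7832100134376274949528400
544808717447381276777437550624999 31719989880021710940200100589500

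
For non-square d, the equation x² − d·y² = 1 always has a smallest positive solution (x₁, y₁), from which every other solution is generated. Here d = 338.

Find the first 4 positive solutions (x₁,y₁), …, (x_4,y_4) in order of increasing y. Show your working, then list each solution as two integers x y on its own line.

[18; 2,1,1,2,36] for √338; ℓ=5 ⇒ convergent index 9
k=0  a_k=18  p_k/q_k = 18/1
k=1  a_k=2  p_k/q_k = 37/2
k=2  a_k=1  p_k/q_k = 55/3
…
k=4  a_k=2  p_k/q_k = 239/13
k=5  a_k=36  p_k/q_k = 8696/473
k=6  a_k=2  p_k/q_k = 17631/959
k=7  a_k=1  p_k/q_k = 26327/1432
k=8  a_k=1  p_k/q_k = 43958/2391
k=9  a_k=2  p_k/q_k = 114243/6214
→ (114243, 6214).  Check: 114243²=13051463049, 338·6214²=13051463048, difference 1.
(x_2, y_2) = (114243·114243 + 338·6214·6214, 114243·6214 + 6214·114243) = (26102926097, 1419812004)
(x_3, y_3) = (114243·26102926097 + 338·6214·1419812004, 114243·1419812004 + 6214·26102926097) = (5964153172084899, 324407165539730)
(x_4, y_4) = (114243·5964153172084899 + 338·6214·324407165539730, 114243·324407165539730 + 6214·5964153172084899) = (1362725501650887306817, 74122495624090936776)

114243 6214
26102926097 1419812004
5964153172084899 324407165539730
1362725501650887306817 74122495624090936776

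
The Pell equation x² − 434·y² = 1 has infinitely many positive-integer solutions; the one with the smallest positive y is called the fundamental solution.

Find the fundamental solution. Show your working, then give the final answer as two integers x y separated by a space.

125 6

√434 = [20; 1,4,1,40, …], period ℓ=4 (even) → k=3
i=0: a=20 ⇒ p=20, q=1
i=1: a=1 ⇒ p=21, q=1
i=2: a=4 ⇒ p=104, q=5
i=3: a=1 ⇒ p=125, q=6
fundamental: x₁=125, y₁=6  (since 15625 − 434·36 = 1)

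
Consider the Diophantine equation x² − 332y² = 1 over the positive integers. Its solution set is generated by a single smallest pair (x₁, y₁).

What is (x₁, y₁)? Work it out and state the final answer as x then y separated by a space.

√332 → a₀=18, period (4,1,1,8,1,1,4,36); ℓ=8 even so k=7
k=0  a_k=18  p_k/q_k = 18/1
…
k=2  a_k=1  p_k/q_k = 91/5
…
k=4  a_k=8  p_k/q_k = 1403/77
k=5  a_k=1  p_k/q_k = 1567/86
k=6  a_k=1  p_k/q_k = 2970/163
k=7  a_k=4  p_k/q_k = 13447/738
→ (13447, 738).  Check: 13447²=180821809, 332·738²=180821808, difference 1.

13447 738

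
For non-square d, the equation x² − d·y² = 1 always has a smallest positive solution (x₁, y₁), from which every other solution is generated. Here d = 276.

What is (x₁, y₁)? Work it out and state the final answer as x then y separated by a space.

7775 468

d=276: √d = [16; 1,1,1,1,2,2,2,1,1,1,1,32] (ℓ=12, even), read p_11/q_11
k=0  a_k=16  p_k/q_k = 16/1
…
k=2  a_k=1  p_k/q_k = 33/2
…
k=10  a_k=1  p_k/q_k = 4768/287
k=11  a_k=1  p_k/q_k = 7775/468
(x₁, y₁) = (7775, 468);  7775² − 276·468² = 1 ✓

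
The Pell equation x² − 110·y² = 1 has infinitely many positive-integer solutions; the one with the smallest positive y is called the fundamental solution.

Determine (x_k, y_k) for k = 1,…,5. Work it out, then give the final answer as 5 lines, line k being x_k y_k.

√110 → a₀=10, period (2,20); ℓ=2 even so k=1
i=0: a=10 ⇒ p=10, q=1
i=1: a=2 ⇒ p=21, q=2
fundamental: x₁=21, y₁=2  (since 441 − 110·4 = 1)
k=2:  x_2 = 21·21+110·2·2 = 881,  y_2 = 21·2+2·21 = 84
k=3:  x_3 = 21·881+110·2·84 = 36981,  y_3 = 21·84+2·881 = 3526
k=4:  x_4 = 21·36981+110·2·3526 = 1552321,  y_4 = 21·3526+2·36981 = 148008
k=5:  x_5 = 21·1552321+110·2·148008 = 65160501,  y_5 = 21·148008+2·1552321 = 6212810

21 2
881 84
36981 3526
1552321 148008
65160501 6212810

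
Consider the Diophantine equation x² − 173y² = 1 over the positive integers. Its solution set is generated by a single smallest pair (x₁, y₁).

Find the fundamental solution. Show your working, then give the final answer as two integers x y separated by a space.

2499849 190060

√173 = [13; 6,1,1,6,26, …], period ℓ=5 (odd) → k=9
step 0: (13, 1)  from 13·(1,0) + (0,1)
step 1: (79, 6)  from 6·(13,1) + (1,0)
step 2: (92, 7)  from 1·(79,6) + (13,1)
…
step 4: (1118, 85)  from 6·(171,13) + (92,7)
step 5: (29239, 2223)  from 26·(1118,85) + (171,13)
…
step 7: (205791, 15646)  from 1·(176552,13423) + (29239,2223)
step 8: (382343, 29069)  from 1·(205791,15646) + (176552,13423)
step 9: (2499849, 190060)  from 6·(382343,29069) + (205791,15646)
→ (2499849, 190060).  Check: 2499849²=6249245022801, 173·190060²=6249245022800, difference 1.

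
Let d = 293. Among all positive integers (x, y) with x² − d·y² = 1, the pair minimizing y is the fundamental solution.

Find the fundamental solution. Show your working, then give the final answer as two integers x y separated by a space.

d=293: √d = [17; 8,1,1,8,34] (ℓ=5, odd), read p_9/q_9
a_0=17:  p_0=17·1+0=17,  q_0=17·0+1=1
a_1=8:  p_1=8·17+1=137,  q_1=8·1+0=8
a_2=1:  p_2=1·137+17=154,  q_2=1·8+1=9
a_3=1:  p_3=1·154+137=291,  q_3=1·9+8=17
a_4=8:  p_4=8·291+154=2482,  q_4=8·17+9=145
…
a_6=8:  p_6=8·84679+2482=679914,  q_6=8·4947+145=39721
a_7=1:  p_7=1·679914+84679=764593,  q_7=1·39721+4947=44668
a_8=1:  p_8=1·764593+679914=1444507,  q_8=1·44668+39721=84389
a_9=8:  p_9=8·1444507+764593=12320649,  q_9=8·84389+44668=719780
(x₁, y₁) = (12320649, 719780);  12320649² − 293·719780² = 1 ✓

12320649 719780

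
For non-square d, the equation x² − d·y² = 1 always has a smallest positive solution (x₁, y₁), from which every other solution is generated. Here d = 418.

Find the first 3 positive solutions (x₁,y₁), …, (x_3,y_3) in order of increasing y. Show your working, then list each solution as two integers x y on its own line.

33857 1656
2292592897 112134384
155240635393601 7593067676520

d=418: √d = [20; 2,4,20,4,2,40] (ℓ=6, even), read p_5/q_5
step 0: (20, 1)  from 20·(1,0) + (0,1)
…
step 2: (184, 9)  from 4·(41,2) + (20,1)
…
step 4: (15068, 737)  from 4·(3721,182) + (184,9)
step 5: (33857, 1656)  from 2·(15068,737) + (3721,182)
(x₁, y₁) = (33857, 1656);  33857² − 418·1656² = 1 ✓
n=2: (33857,1656)∘(33857,1656) = (33857·33857+418·1656·1656, 33857·1656+1656·33857) = (2292592897,112134384)
n=3: (2292592897,112134384)∘(33857,1656) = (33857·2292592897+418·1656·112134384, 33857·112134384+1656·2292592897) = (155240635393601,7593067676520)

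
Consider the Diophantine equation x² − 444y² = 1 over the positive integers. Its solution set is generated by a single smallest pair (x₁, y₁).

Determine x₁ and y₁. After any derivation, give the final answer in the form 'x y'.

295 14

√444 → a₀=21, period (14,42); ℓ=2 even so k=1
i=0: a=21 ⇒ p=21, q=1
i=1: a=14 ⇒ p=295, q=14
→ (295, 14).  Check: 295²=87025, 444·14²=87024, difference 1.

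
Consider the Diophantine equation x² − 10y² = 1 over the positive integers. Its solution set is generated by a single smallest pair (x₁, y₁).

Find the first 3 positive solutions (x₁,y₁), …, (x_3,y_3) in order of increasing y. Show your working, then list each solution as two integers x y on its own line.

√10 = [3; 6, …], period ℓ=1 (odd) → k=1
i=0: a=3 ⇒ p=3, q=1
i=1: a=6 ⇒ p=19, q=6
(x₁, y₁) = (19, 6);  19² − 10·6² = 1 ✓
k=2:  x_2 = 19·19+10·6·6 = 721,  y_2 = 19·6+6·19 = 228
k=3:  x_3 = 19·721+10·6·228 = 27379,  y_3 = 19·228+6·721 = 8658

19 6
721 228
27379 8658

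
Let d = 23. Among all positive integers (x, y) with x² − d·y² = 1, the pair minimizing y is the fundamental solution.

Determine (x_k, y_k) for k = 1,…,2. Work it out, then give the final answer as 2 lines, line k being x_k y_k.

√23 → a₀=4, period (1,3,1,8); ℓ=4 even so k=3
i=0: a=4 ⇒ p=4, q=1
…
i=2: a=3 ⇒ p=19, q=4
i=3: a=1 ⇒ p=24, q=5
→ (24, 5).  Check: 24²=576, 23·5²=575, difference 1.
k=2:  x_2 = 24·24+23·5·5 = 1151,  y_2 = 24·5+5·24 = 240

24 5
1151 240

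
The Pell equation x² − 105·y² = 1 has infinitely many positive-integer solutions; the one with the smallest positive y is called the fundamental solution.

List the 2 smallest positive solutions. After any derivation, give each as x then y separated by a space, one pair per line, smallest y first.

[10; 4,20] for √105; ℓ=2 ⇒ convergent index 1
a_0=10:  p_0=10·1+0=10,  q_0=10·0+1=1
a_1=4:  p_1=4·10+1=41,  q_1=4·1+0=4
fundamental: x₁=41, y₁=4  (since 1681 − 105·16 = 1)
n=2: (41,4)∘(41,4) = (41·41+105·4·4, 41·4+4·41) = (3361,328)

41 4
3361 328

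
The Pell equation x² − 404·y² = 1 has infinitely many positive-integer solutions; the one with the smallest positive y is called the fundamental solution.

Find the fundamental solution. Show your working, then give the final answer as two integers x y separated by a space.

201 10

[20; 10,40] for √404; ℓ=2 ⇒ convergent index 1
step 0: (20, 1)  from 20·(1,0) + (0,1)
step 1: (201, 10)  from 10·(20,1) + (1,0)
(x₁, y₁) = (201, 10);  201² − 404·10² = 1 ✓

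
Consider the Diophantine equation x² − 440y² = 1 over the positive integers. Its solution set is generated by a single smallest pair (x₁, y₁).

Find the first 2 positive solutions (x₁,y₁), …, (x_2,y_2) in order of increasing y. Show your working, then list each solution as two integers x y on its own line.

21 1
881 42

[20; 1,40] for √440; ℓ=2 ⇒ convergent index 1
step 0: (20, 1)  from 20·(1,0) + (0,1)
step 1: (21, 1)  from 1·(20,1) + (1,0)
→ (21, 1).  Check: 21²=441, 440·1²=440, difference 1.
k=2:  x_2 = 21·21+440·1·1 = 881,  y_2 = 21·1+1·21 = 42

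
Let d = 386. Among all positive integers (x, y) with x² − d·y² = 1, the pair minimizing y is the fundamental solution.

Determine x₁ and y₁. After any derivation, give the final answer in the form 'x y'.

111555 5678

√386 → a₀=19, period (1,1,1,4,1,18,1,4,1,1,1,38); ℓ=12 even so k=11
a_0=19:  p_0=19·1+0=19,  q_0=19·0+1=1
…
a_2=1:  p_2=1·20+19=39,  q_2=1·1+1=2
a_3=1:  p_3=1·39+20=59,  q_3=1·2+1=3
a_4=4:  p_4=4·59+39=275,  q_4=4·3+2=14
…
a_6=18:  p_6=18·334+275=6287,  q_6=18·17+14=320
a_7=1:  p_7=1·6287+334=6621,  q_7=1·320+17=337
…
a_9=1:  p_9=1·32771+6621=39392,  q_9=1·1668+337=2005
a_10=1:  p_10=1·39392+32771=72163,  q_10=1·2005+1668=3673
a_11=1:  p_11=1·72163+39392=111555,  q_11=1·3673+2005=5678
(x₁, y₁) = (111555, 5678);  111555² − 386·5678² = 1 ✓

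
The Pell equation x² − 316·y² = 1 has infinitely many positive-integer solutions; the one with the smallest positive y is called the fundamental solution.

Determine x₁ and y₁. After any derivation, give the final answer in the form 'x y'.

[17; 1,3,2,8,2,3,1,34] for √316; ℓ=8 ⇒ convergent index 7
i=0: a=17 ⇒ p=17, q=1
…
i=6: a=3 ⇒ p=9937, q=559
i=7: a=1 ⇒ p=12799, q=720
fundamental: x₁=12799, y₁=720  (since 163814401 − 316·518400 = 1)

12799 720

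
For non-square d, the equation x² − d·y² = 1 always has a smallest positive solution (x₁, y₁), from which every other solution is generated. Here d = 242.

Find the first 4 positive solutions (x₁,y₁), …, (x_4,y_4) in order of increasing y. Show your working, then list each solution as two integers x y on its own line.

√242 → a₀=15, period (1,1,3,1,14,1,3,1,1,30); ℓ=10 even so k=9
step 0: (15, 1)  from 15·(1,0) + (0,1)
…
step 6: (2209, 142)  from 1·(2069,133) + (140,9)
…
step 8: (10905, 701)  from 1·(8696,559) + (2209,142)
step 9: (19601, 1260)  from 1·(10905,701) + (8696,559)
fundamental: x₁=19601, y₁=1260  (since 384199201 − 242·1587600 = 1)
(x_2, y_2) = (19601·19601 + 242·1260·1260, 19601·1260 + 1260·19601) = (768398401, 49394520)
(x_3, y_3) = (19601·768398401 + 242·1260·49394520, 19601·49394520 + 1260·768398401) = (30122754096401, 1936363971780)
(x_4, y_4) = (19601·30122754096401 + 242·1260·1936363971780, 19601·1936363971780 + 1260·30122754096401) = (1180872205318713601, 75909340372325040)

19601 1260
768398401 49394520
30122754096401 1936363971780
1180872205318713601 75909340372325040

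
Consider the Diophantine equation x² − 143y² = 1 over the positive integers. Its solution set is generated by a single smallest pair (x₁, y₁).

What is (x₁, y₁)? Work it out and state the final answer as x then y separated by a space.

√143 = [11; 1,22, …], period ℓ=2 (even) → k=1
a_0=11:  p_0=11·1+0=11,  q_0=11·0+1=1
a_1=1:  p_1=1·11+1=12,  q_1=1·1+0=1
(x₁, y₁) = (12, 1);  12² − 143·1² = 1 ✓

12 1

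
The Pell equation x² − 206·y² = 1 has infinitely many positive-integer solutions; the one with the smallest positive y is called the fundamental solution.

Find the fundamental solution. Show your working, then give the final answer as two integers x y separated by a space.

59535 4148

√206 → a₀=14, period (2,1,5,14,5,1,2,28); ℓ=8 even so k=7
k=0  a_k=14  p_k/q_k = 14/1
k=1  a_k=2  p_k/q_k = 29/2
…
k=4  a_k=14  p_k/q_k = 3459/241
…
k=6  a_k=1  p_k/q_k = 20998/1463
k=7  a_k=2  p_k/q_k = 59535/4148
→ (59535, 4148).  Check: 59535²=3544416225, 206·4148²=3544416224, difference 1.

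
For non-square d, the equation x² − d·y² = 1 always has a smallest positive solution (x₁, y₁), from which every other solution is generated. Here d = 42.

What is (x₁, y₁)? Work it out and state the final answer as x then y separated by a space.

13 2

d=42: √d = [6; 2,12] (ℓ=2, even), read p_1/q_1
k=0  a_k=6  p_k/q_k = 6/1
k=1  a_k=2  p_k/q_k = 13/2
(x₁, y₁) = (13, 2);  13² − 42·2² = 1 ✓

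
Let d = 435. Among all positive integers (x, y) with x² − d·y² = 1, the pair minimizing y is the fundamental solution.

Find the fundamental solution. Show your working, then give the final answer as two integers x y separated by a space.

146 7

√435 → a₀=20, period (1,5,1,40); ℓ=4 even so k=3
a_0=20:  p_0=20·1+0=20,  q_0=20·0+1=1
a_1=1:  p_1=1·20+1=21,  q_1=1·1+0=1
a_2=5:  p_2=5·21+20=125,  q_2=5·1+1=6
a_3=1:  p_3=1·125+21=146,  q_3=1·6+1=7
→ (146, 7).  Check: 146²=21316, 435·7²=21315, difference 1.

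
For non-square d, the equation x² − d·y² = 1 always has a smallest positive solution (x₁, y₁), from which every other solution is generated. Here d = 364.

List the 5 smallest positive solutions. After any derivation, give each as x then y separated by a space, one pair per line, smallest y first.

√364 = [19; 12,1,2,3,1,8,1,3,2,1,12,38, …], period ℓ=12 (even) → k=11
a_0=19:  p_0=19·1+0=19,  q_0=19·0+1=1
…
a_3=2:  p_3=2·248+229=725,  q_3=2·13+12=38
a_4=3:  p_4=3·725+248=2423,  q_4=3·38+13=127
…
a_6=8:  p_6=8·3148+2423=27607,  q_6=8·165+127=1447
a_7=1:  p_7=1·27607+3148=30755,  q_7=1·1447+165=1612
…
a_9=2:  p_9=2·119872+30755=270499,  q_9=2·6283+1612=14178
a_10=1:  p_10=1·270499+119872=390371,  q_10=1·14178+6283=20461
a_11=12:  p_11=12·390371+270499=4954951,  q_11=12·20461+14178=259710
(x₁, y₁) = (4954951, 259710);  4954951² − 364·259710² = 1 ✓
(x_2, y_2) = (4954951·4954951 + 364·259710·259710, 4954951·259710 + 259710·4954951) = (49103078824801, 2573700648420)
(x_3, y_3) = (4954951·49103078824801 + 364·259710·2573700648420, 4954951·2573700648420 + 259710·49103078824801) = (486606699052048124551, 25505121203178395130)
(x_4, y_4) = (4954951·486606699052048124551 + 364·259710·25505121203178395130, 4954951·25505121203178395130 + 259710·486606699052048124551) = (4822224700149240710505379201, 252753251621617410554928840)
(x_5, y_5) = (4954951·4822224700149240710505379201 + 364·259710·252753251621617410554928840, 4954951·252753251621617410554928840 + 259710·4822224700149240710505379201) = (47787774200457874208819626306623751, 2504759953751544114971907242978550)

4954951 259710
49103078824801 2573700648420
486606699052048124551 25505121203178395130
4822224700149240710505379201 252753251621617410554928840
47787774200457874208819626306623751 2504759953751544114971907242978550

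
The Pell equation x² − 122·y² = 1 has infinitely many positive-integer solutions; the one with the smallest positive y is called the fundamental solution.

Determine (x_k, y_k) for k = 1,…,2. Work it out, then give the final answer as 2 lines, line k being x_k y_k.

[11; 22] for √122; ℓ=1 ⇒ convergent index 1
step 0: (11, 1)  from 11·(1,0) + (0,1)
step 1: (243, 22)  from 22·(11,1) + (1,0)
→ (243, 22).  Check: 243²=59049, 122·22²=59048, difference 1.
k=2:  x_2 = 243·243+122·22·22 = 118097,  y_2 = 243·22+22·243 = 10692

243 22
118097 10692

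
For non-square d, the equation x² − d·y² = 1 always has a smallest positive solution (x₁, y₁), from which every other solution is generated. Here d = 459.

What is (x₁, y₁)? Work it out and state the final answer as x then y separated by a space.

d=459: √d = [21; 2,2,1,4,21,4,1,2,2,42] (ℓ=10, even), read p_9/q_9
step 0: (21, 1)  from 21·(1,0) + (0,1)
step 1: (43, 2)  from 2·(21,1) + (1,0)
step 2: (107, 5)  from 2·(43,2) + (21,1)
step 3: (150, 7)  from 1·(107,5) + (43,2)
step 4: (707, 33)  from 4·(150,7) + (107,5)
step 5: (14997, 700)  from 21·(707,33) + (150,7)
step 6: (60695, 2833)  from 4·(14997,700) + (707,33)
step 7: (75692, 3533)  from 1·(60695,2833) + (14997,700)
step 8: (212079, 9899)  from 2·(75692,3533) + (60695,2833)
step 9: (499850, 23331)  from 2·(212079,9899) + (75692,3533)
fundamental: x₁=499850, y₁=23331  (since 249850022500 − 459·544335561 = 1)

499850 23331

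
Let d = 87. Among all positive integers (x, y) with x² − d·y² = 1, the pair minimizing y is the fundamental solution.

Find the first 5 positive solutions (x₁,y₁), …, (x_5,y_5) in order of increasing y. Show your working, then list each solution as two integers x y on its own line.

28 3
1567 168
87724 9405
4910977 526512
274926988 29475267

[9; 3,18] for √87; ℓ=2 ⇒ convergent index 1
a_0=9:  p_0=9·1+0=9,  q_0=9·0+1=1
a_1=3:  p_1=3·9+1=28,  q_1=3·1+0=3
fundamental: x₁=28, y₁=3  (since 784 − 87·9 = 1)
(x_2, y_2) = (28·28 + 87·3·3, 28·3 + 3·28) = (1567, 168)
(x_3, y_3) = (28·1567 + 87·3·168, 28·168 + 3·1567) = (87724, 9405)
(x_4, y_4) = (28·87724 + 87·3·9405, 28·9405 + 3·87724) = (4910977, 526512)
(x_5, y_5) = (28·4910977 + 87·3·526512, 28·526512 + 3·4910977) = (274926988, 29475267)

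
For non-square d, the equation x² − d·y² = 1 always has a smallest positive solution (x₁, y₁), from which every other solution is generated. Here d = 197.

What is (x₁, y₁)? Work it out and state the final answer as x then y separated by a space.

[14; 28] for √197; ℓ=1 ⇒ convergent index 1
step 0: (14, 1)  from 14·(1,0) + (0,1)
step 1: (393, 28)  from 28·(14,1) + (1,0)
→ (393, 28).  Check: 393²=154449, 197·28²=154448, difference 1.

393 28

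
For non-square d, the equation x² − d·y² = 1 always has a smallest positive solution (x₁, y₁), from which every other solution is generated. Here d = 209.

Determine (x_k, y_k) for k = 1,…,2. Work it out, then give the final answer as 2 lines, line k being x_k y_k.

d=209: √d = [14; 2,5,3,2,3,5,2,28] (ℓ=8, even), read p_7/q_7
i=0: a=14 ⇒ p=14, q=1
…
i=2: a=5 ⇒ p=159, q=11
…
i=4: a=2 ⇒ p=1171, q=81
…
i=6: a=5 ⇒ p=21266, q=1471
i=7: a=2 ⇒ p=46551, q=3220
fundamental: x₁=46551, y₁=3220  (since 2166995601 − 209·10368400 = 1)
(46551+3220√209)^2 = 4333991201 + 299788440√209

46551 3220
4333991201 299788440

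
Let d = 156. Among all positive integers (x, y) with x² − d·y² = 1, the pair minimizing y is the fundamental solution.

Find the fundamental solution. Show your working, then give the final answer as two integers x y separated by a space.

[12; 2,24] for √156; ℓ=2 ⇒ convergent index 1
a_0=12:  p_0=12·1+0=12,  q_0=12·0+1=1
a_1=2:  p_1=2·12+1=25,  q_1=2·1+0=2
fundamental: x₁=25, y₁=2  (since 625 − 156·4 = 1)

25 2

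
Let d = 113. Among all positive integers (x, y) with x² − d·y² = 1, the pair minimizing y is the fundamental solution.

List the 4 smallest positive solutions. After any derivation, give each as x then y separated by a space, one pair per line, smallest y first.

√113 = [10; 1,1,1,2,2,1,1,1,20, …], period ℓ=9 (odd) → k=17
k=0  a_k=10  p_k/q_k = 10/1
…
k=4  a_k=2  p_k/q_k = 85/8
…
k=7  a_k=1  p_k/q_k = 489/46
…
k=11  a_k=1  p_k/q_k = 32794/3085
…
k=15  a_k=1  p_k/q_k = 445435/41903
k=16  a_k=1  p_k/q_k = 758918/71393
k=17  a_k=1  p_k/q_k = 1204353/113296
(x₁, y₁) = (1204353, 113296);  1204353² − 113·113296² = 1 ✓
n=2: (1204353,113296)∘(1204353,113296) = (1204353·1204353+113·113296·113296, 1204353·113296+113296·1204353) = (2900932297217,272896754976)
n=3: (2900932297217,272896754976)∘(1204353,113296) = (1204353·2900932297217+113·113296·272896754976, 1204353·272896754976+113296·2900932297217) = (6987493029899166849,657328051091107760)
n=4: (6987493029899166849,657328051091107760)∘(1204353,113296) = (1204353·6987493029899166849+113·113296·657328051091107760, 1204353·657328051091107760+113296·6987493029899166849) = (16830816386073401651890177,1583310020631184911403584)

1204353 113296
2900932297217 272896754976
6987493029899166849 657328051091107760
16830816386073401651890177 1583310020631184911403584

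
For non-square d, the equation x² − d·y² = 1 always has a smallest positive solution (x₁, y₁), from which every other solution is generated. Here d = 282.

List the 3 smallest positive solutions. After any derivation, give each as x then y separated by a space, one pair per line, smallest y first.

2351 140
11054401 658280
51977791151 3095232420

√282 = [16; 1,3,1,4,1,3,1,32, …], period ℓ=8 (even) → k=7
k=0  a_k=16  p_k/q_k = 16/1
…
k=3  a_k=1  p_k/q_k = 84/5
…
k=6  a_k=3  p_k/q_k = 1864/111
k=7  a_k=1  p_k/q_k = 2351/140
→ (2351, 140).  Check: 2351²=5527201, 282·140²=5527200, difference 1.
n=2: (2351,140)∘(2351,140) = (2351·2351+282·140·140, 2351·140+140·2351) = (11054401,658280)
n=3: (11054401,658280)∘(2351,140) = (2351·11054401+282·140·658280, 2351·658280+140·11054401) = (51977791151,3095232420)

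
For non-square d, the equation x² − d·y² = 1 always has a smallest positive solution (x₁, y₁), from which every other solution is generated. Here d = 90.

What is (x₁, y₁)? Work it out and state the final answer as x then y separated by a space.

19 2

d=90: √d = [9; 2,18] (ℓ=2, even), read p_1/q_1
a_0=9:  p_0=9·1+0=9,  q_0=9·0+1=1
a_1=2:  p_1=2·9+1=19,  q_1=2·1+0=2
fundamental: x₁=19, y₁=2  (since 361 − 90·4 = 1)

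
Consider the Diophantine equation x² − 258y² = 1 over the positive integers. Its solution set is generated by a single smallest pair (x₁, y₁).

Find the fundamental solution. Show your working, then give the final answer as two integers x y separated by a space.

[16; 16,32] for √258; ℓ=2 ⇒ convergent index 1
a_0=16:  p_0=16·1+0=16,  q_0=16·0+1=1
a_1=16:  p_1=16·16+1=257,  q_1=16·1+0=16
(x₁, y₁) = (257, 16);  257² − 258·16² = 1 ✓

257 16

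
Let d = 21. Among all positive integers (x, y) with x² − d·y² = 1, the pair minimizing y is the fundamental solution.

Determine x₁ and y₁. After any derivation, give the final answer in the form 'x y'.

d=21: √d = [4; 1,1,2,1,1,8] (ℓ=6, even), read p_5/q_5
k=0  a_k=4  p_k/q_k = 4/1
k=1  a_k=1  p_k/q_k = 5/1
k=2  a_k=1  p_k/q_k = 9/2
k=3  a_k=2  p_k/q_k = 23/5
k=4  a_k=1  p_k/q_k = 32/7
k=5  a_k=1  p_k/q_k = 55/12
fundamental: x₁=55, y₁=12  (since 3025 − 21·144 = 1)

55 12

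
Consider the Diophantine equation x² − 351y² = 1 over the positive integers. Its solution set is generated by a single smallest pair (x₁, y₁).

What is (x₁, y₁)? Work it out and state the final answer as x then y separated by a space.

√351 → a₀=18, period (1,2,1,3,2,2,2,3,1,2,1,36); ℓ=12 even so k=11
step 0: (18, 1)  from 18·(1,0) + (0,1)
step 1: (19, 1)  from 1·(18,1) + (1,0)
step 2: (56, 3)  from 2·(19,1) + (18,1)
…
step 4: (281, 15)  from 3·(75,4) + (56,3)
…
step 6: (1555, 83)  from 2·(637,34) + (281,15)
step 7: (3747, 200)  from 2·(1555,83) + (637,34)
step 8: (12796, 683)  from 3·(3747,200) + (1555,83)
step 9: (16543, 883)  from 1·(12796,683) + (3747,200)
step 10: (45882, 2449)  from 2·(16543,883) + (12796,683)
step 11: (62425, 3332)  from 1·(45882,2449) + (16543,883)
→ (62425, 3332).  Check: 62425²=3896880625, 351·3332²=3896880624, difference 1.

62425 3332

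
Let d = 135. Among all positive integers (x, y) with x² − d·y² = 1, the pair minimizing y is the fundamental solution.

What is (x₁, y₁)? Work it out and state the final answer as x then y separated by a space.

√135 → a₀=11, period (1,1,1,1,1,1,1,22); ℓ=8 even so k=7
a_0=11:  p_0=11·1+0=11,  q_0=11·0+1=1
a_1=1:  p_1=1·11+1=12,  q_1=1·1+0=1
a_2=1:  p_2=1·12+11=23,  q_2=1·1+1=2
a_3=1:  p_3=1·23+12=35,  q_3=1·2+1=3
…
a_5=1:  p_5=1·58+35=93,  q_5=1·5+3=8
a_6=1:  p_6=1·93+58=151,  q_6=1·8+5=13
a_7=1:  p_7=1·151+93=244,  q_7=1·13+8=21
fundamental: x₁=244, y₁=21  (since 59536 − 135·441 = 1)

244 21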